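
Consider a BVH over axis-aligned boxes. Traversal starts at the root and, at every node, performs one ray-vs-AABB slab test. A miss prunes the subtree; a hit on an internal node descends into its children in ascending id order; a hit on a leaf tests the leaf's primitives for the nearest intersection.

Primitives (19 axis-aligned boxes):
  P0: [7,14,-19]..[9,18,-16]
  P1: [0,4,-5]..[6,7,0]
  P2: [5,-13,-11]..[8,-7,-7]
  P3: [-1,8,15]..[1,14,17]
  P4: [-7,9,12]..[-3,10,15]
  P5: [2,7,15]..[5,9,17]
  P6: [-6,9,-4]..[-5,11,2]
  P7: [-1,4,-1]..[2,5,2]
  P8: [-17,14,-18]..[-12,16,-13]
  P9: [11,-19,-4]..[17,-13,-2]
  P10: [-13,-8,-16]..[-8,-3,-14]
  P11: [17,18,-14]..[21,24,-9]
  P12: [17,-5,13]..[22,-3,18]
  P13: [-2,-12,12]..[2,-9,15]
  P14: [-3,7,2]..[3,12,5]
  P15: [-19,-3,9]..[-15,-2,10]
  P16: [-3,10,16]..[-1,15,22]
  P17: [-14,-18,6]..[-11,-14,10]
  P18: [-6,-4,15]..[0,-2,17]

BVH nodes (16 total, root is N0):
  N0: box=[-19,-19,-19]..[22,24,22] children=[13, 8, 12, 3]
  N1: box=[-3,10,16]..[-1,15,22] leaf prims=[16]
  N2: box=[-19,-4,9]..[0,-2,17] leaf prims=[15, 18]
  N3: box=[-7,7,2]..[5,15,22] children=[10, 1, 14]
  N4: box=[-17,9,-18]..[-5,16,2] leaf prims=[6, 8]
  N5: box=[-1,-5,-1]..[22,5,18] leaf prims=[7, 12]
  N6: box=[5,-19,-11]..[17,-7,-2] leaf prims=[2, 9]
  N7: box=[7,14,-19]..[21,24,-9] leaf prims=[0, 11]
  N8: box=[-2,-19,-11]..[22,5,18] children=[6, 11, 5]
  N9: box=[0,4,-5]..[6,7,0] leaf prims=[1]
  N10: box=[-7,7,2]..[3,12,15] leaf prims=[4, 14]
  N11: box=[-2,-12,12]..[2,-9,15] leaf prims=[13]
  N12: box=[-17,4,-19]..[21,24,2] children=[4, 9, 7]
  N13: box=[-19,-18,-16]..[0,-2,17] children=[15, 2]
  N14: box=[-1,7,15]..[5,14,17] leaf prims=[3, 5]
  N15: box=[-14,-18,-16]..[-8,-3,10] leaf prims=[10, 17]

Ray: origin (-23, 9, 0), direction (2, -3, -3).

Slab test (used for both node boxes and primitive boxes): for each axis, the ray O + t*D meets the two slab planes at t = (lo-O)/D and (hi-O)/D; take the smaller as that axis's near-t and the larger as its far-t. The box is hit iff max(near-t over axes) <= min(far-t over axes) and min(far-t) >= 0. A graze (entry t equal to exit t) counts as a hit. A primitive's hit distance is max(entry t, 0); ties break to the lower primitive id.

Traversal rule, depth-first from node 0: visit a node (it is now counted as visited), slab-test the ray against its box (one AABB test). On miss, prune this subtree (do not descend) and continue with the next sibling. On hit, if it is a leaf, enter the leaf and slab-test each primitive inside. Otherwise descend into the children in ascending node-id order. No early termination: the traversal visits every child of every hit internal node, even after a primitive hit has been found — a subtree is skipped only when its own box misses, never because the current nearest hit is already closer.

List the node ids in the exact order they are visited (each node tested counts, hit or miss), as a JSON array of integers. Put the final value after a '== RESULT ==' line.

Trace the traversal:
N0 x:[2,45/2] y:[-5,28/3] z:[-22/3,19/3] -> hit [2,19/3], descend [3, 8, 12, 13]
  N3 x:[8,14] y:[-2,2/3] z:[-22/3,-2/3] -> miss, prune
  N8 x:[21/2,45/2] y:[4/3,28/3] z:[-6,11/3] -> miss, prune
  N12 x:[3,22] y:[-5,5/3] z:[-2/3,19/3] -> miss, prune
  N13 x:[2,23/2] y:[11/3,9] z:[-17/3,16/3] -> hit [11/3,16/3], descend [2, 15]
    N2 x:[2,23/2] y:[11/3,13/3] z:[-17/3,-3] -> miss, prune
    N15 x:[9/2,15/2] y:[4,9] z:[-10/3,16/3] -> hit [9/2,16/3] leaf, test {P10@t=5, P17(miss)}

Visited [0, 3, 8, 12, 13, 2, 15]. Tests: 7 box, 1 leaf. Nearest: P10.

== RESULT ==
[0, 3, 8, 12, 13, 2, 15]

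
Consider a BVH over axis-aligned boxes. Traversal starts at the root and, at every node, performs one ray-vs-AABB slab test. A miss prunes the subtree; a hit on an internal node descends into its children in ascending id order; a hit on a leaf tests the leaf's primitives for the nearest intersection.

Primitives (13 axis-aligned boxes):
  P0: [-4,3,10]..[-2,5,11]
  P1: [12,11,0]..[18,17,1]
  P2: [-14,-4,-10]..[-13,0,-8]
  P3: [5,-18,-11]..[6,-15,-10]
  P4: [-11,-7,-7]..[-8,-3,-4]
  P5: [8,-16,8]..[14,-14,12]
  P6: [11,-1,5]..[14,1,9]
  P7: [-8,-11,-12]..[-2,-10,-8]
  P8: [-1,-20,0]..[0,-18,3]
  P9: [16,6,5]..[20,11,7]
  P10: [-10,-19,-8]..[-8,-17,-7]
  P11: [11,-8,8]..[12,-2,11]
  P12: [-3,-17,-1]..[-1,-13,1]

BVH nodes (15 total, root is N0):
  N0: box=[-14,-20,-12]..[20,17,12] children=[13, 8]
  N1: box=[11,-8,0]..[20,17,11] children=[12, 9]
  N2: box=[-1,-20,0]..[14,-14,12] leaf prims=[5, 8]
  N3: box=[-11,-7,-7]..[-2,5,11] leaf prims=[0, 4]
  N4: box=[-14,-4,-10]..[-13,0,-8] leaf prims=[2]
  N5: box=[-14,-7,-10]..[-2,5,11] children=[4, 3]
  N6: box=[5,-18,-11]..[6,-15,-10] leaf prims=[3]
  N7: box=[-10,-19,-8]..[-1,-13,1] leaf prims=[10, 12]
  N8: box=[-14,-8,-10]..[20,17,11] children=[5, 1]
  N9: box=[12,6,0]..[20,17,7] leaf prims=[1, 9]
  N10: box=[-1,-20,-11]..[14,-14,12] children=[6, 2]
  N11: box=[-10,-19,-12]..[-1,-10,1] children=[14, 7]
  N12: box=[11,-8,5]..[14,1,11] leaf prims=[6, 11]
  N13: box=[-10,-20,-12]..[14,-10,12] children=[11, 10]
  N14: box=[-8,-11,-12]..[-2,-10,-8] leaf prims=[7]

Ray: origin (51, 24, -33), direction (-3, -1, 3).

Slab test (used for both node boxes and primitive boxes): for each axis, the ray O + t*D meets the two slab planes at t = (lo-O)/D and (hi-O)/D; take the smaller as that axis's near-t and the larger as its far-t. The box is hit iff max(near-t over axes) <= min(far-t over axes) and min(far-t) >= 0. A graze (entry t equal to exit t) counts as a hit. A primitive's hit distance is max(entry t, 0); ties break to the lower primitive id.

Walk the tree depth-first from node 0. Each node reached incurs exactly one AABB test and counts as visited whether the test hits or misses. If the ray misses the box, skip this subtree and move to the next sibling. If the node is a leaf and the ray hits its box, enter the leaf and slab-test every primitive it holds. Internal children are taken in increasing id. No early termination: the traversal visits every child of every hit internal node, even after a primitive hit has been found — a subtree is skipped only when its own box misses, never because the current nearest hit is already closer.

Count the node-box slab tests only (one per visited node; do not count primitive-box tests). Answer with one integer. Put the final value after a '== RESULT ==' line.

Trace the traversal:
N0 x:[31/3,65/3] y:[7,44] z:[7,15] -> hit [31/3,15], descend [8, 13]
  N8 x:[31/3,65/3] y:[7,32] z:[23/3,44/3] -> hit [31/3,44/3], descend [1, 5]
    N1 x:[31/3,40/3] y:[7,32] z:[11,44/3] -> hit [11,40/3], descend [9, 12]
      N9 x:[31/3,13] y:[7,18] z:[11,40/3] -> hit [11,13] leaf, test {P1@t=11, P9(miss)}
      N12 x:[37/3,40/3] y:[23,32] z:[38/3,44/3] -> miss, prune
    N5 x:[53/3,65/3] y:[19,31] z:[23/3,44/3] -> miss, prune
  N13 x:[37/3,61/3] y:[34,44] z:[7,15] -> miss, prune

order=[0, 8, 1, 9, 12, 5, 13]  |boxes|=7  |leaves|=1  hit=P1

== RESULT ==
7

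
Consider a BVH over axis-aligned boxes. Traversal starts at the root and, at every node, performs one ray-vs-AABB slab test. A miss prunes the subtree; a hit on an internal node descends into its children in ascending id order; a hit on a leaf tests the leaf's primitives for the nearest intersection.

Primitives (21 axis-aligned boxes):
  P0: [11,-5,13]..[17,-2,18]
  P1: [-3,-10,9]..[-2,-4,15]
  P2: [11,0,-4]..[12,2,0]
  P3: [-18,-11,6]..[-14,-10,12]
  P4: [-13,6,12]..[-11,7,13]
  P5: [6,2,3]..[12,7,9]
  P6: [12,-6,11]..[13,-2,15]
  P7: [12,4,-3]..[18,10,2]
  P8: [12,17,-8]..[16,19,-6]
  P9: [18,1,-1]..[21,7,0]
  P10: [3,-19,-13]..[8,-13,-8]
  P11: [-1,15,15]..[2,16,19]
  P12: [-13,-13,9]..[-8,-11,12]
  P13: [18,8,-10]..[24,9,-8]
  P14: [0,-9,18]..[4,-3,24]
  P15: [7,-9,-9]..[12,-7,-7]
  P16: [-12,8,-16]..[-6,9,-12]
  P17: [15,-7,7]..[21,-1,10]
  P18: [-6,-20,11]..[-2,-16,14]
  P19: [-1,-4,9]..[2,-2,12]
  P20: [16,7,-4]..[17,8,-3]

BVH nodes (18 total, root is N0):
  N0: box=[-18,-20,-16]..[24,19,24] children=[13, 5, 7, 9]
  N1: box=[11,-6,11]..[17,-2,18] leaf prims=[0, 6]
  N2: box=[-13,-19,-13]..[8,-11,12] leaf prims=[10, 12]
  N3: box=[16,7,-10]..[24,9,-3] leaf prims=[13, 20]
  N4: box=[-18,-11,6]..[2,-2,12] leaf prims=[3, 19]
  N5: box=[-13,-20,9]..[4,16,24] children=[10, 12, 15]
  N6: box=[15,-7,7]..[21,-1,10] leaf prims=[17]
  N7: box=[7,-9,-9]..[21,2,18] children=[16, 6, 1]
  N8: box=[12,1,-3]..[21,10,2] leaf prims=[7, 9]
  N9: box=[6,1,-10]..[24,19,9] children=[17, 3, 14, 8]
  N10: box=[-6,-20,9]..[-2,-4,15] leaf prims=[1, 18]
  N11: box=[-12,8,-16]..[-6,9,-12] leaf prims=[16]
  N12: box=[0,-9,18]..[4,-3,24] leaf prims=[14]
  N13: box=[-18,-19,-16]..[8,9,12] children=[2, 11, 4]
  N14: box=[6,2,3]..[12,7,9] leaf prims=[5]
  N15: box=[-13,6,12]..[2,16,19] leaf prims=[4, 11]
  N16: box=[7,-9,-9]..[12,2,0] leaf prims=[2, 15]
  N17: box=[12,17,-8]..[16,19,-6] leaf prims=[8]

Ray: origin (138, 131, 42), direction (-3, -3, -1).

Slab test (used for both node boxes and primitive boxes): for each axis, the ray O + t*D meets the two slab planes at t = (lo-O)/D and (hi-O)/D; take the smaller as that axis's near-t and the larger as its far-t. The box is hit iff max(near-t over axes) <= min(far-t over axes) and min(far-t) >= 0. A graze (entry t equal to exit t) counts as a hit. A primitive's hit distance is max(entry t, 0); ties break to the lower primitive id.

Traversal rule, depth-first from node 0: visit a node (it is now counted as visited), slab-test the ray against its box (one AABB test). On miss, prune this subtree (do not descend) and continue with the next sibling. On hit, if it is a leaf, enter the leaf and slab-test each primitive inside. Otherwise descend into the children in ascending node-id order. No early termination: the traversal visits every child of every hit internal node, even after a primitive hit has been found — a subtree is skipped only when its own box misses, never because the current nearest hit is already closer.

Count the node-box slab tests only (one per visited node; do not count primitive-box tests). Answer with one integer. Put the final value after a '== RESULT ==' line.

Walk:
N0 x:[38,52] y:[112/3,151/3] z:[18,58] -> hit [38,151/3], descend [5, 7, 9, 13]
  N5 x:[134/3,151/3] y:[115/3,151/3] z:[18,33] -> miss, prune
  N7 x:[39,131/3] y:[43,140/3] z:[24,51] -> hit [43,131/3], descend [1, 6, 16]
    N1 x:[121/3,127/3] y:[133/3,137/3] z:[24,31] -> miss, prune
    N6 x:[39,41] y:[44,46] z:[32,35] -> miss, prune
    N16 x:[42,131/3] y:[43,140/3] z:[42,51] -> hit [43,131/3] leaf, test {P2(miss), P15(miss)}
  N9 x:[38,44] y:[112/3,130/3] z:[33,52] -> hit [38,130/3], descend [3, 8, 14, 17]
    N3 x:[38,122/3] y:[122/3,124/3] z:[45,52] -> miss, prune
    N8 x:[39,42] y:[121/3,130/3] z:[40,45] -> hit [121/3,42] leaf, test {P7@t=121/3, P9(miss)}
    N14 x:[42,44] y:[124/3,43] z:[33,39] -> miss, prune
    N17 x:[122/3,42] y:[112/3,38] z:[48,50] -> miss, prune
  N13 x:[130/3,52] y:[122/3,50] z:[30,58] -> hit [130/3,50], descend [2, 4, 11]
    N2 x:[130/3,151/3] y:[142/3,50] z:[30,55] -> hit [142/3,50] leaf, test {P10(miss), P12(miss)}
    N4 x:[136/3,52] y:[133/3,142/3] z:[30,36] -> miss, prune
    N11 x:[48,50] y:[122/3,41] z:[54,58] -> miss, prune

15 AABB tests over nodes [0, 5, 7, 1, 6, 16, 9, 3, 8, 14, 17, 13, 2, 4, 11]; 3 leaves entered; closest P7.

== RESULT ==
15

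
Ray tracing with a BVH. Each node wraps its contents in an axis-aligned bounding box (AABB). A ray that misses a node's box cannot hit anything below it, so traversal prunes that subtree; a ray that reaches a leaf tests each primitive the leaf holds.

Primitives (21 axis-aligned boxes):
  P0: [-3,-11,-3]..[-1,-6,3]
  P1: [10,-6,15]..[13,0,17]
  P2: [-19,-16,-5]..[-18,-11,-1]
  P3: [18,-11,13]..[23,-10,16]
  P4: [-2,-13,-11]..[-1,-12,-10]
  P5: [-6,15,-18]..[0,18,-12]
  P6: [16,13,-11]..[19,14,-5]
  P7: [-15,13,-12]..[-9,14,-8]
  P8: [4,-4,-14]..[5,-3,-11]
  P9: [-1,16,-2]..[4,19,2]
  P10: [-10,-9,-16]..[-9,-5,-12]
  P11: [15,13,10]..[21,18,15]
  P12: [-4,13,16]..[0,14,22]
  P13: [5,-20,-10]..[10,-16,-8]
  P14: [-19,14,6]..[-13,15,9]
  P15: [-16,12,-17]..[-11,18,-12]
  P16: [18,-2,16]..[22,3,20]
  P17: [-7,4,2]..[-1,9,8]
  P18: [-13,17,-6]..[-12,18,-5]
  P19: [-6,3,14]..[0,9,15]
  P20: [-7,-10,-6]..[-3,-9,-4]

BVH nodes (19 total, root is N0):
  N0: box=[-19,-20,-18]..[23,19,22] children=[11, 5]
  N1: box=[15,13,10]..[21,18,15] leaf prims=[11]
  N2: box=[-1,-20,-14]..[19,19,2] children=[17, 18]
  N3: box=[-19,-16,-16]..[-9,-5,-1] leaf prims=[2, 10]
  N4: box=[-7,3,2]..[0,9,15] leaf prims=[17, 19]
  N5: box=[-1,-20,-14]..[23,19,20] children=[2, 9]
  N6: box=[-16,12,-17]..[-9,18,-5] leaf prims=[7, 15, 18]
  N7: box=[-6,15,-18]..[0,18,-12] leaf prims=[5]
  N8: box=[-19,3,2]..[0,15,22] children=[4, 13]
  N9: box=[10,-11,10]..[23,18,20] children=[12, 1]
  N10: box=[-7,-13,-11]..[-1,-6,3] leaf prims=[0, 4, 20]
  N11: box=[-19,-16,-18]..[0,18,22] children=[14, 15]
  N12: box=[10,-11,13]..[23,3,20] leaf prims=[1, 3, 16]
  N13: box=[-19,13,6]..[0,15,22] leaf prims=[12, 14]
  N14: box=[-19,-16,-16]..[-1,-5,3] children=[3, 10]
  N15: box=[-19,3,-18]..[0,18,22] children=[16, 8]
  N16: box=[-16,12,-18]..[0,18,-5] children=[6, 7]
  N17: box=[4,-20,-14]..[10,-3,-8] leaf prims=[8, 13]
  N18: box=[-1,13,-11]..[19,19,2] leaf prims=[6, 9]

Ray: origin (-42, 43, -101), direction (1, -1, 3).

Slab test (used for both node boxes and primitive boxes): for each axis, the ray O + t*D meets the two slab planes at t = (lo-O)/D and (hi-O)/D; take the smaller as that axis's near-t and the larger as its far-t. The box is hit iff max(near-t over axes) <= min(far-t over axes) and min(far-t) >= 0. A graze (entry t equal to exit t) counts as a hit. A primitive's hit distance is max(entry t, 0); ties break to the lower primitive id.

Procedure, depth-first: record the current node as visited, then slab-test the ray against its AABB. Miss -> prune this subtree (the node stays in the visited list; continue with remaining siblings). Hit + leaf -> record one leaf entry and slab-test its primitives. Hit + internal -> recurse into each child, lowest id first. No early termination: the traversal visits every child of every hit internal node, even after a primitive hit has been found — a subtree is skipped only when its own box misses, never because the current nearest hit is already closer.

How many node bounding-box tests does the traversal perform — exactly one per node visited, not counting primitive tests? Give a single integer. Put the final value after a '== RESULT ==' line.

Trace the traversal:
N0 x:[23,65] y:[24,63] z:[83/3,41] -> hit [83/3,41], descend [5, 11]
  N5 x:[41,65] y:[24,63] z:[29,121/3] -> miss, prune
  N11 x:[23,42] y:[25,59] z:[83/3,41] -> hit [83/3,41], descend [14, 15]
    N14 x:[23,41] y:[48,59] z:[85/3,104/3] -> miss, prune
    N15 x:[23,42] y:[25,40] z:[83/3,41] -> hit [83/3,40], descend [8, 16]
      N8 x:[23,42] y:[28,40] z:[103/3,41] -> hit [103/3,40], descend [4, 13]
        N4 x:[35,42] y:[34,40] z:[103/3,116/3] -> hit [35,116/3] leaf, test {P17@t=35, P19@t=115/3}
        N13 x:[23,42] y:[28,30] z:[107/3,41] -> miss, prune
      N16 x:[26,42] y:[25,31] z:[83/3,32] -> hit [83/3,31], descend [6, 7]
        N6 x:[26,33] y:[25,31] z:[28,32] -> hit [28,31] leaf, test {P7@t=89/3, P15@t=28, P18(miss)}
        N7 x:[36,42] y:[25,28] z:[83/3,89/3] -> miss, prune

11 AABB tests over nodes [0, 5, 11, 14, 15, 8, 4, 13, 16, 6, 7]; 2 leaves entered; closest P15.

== RESULT ==
11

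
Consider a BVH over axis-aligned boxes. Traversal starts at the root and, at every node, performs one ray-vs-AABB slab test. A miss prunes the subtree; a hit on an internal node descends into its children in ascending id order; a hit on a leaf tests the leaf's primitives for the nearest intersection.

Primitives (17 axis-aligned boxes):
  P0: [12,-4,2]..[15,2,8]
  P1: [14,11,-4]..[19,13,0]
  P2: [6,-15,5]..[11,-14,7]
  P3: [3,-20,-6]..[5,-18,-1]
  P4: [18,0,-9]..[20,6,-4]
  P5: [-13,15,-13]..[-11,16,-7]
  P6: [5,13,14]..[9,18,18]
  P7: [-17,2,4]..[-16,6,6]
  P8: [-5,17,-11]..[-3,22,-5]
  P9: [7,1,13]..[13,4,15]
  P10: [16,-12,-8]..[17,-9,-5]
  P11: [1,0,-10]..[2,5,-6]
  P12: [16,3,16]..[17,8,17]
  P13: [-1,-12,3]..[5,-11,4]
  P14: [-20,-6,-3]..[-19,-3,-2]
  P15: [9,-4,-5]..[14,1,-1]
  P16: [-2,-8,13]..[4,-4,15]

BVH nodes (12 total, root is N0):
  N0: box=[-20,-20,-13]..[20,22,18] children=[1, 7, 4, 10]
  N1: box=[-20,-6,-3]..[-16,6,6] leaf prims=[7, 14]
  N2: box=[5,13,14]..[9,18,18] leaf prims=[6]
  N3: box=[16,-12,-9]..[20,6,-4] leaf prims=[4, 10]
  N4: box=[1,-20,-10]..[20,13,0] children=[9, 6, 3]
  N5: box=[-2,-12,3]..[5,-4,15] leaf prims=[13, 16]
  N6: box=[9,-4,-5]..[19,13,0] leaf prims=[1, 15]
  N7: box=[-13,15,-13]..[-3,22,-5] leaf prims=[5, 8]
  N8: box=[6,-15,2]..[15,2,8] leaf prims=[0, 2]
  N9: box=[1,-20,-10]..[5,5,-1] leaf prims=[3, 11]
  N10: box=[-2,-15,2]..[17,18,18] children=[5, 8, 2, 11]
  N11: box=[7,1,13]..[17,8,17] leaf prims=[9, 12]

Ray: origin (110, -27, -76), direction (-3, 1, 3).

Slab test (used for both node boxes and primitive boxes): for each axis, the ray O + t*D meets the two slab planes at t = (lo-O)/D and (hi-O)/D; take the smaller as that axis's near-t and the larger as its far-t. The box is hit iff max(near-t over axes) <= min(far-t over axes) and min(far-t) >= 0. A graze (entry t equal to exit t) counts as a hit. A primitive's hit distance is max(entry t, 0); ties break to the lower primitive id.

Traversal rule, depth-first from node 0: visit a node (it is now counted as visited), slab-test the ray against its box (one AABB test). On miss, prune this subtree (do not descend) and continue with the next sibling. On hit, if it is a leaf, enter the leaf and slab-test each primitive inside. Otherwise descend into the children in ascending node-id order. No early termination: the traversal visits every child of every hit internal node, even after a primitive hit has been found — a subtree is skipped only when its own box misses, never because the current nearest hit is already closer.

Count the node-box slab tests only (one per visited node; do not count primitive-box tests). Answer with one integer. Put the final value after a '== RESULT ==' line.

Traverse from the root:
N0 x:[30,130/3] y:[7,49] z:[21,94/3] -> hit [30,94/3], descend [1, 4, 7, 10]
  N1 x:[42,130/3] y:[21,33] z:[73/3,82/3] -> miss, prune
  N4 x:[30,109/3] y:[7,40] z:[22,76/3] -> miss, prune
  N7 x:[113/3,41] y:[42,49] z:[21,71/3] -> miss, prune
  N10 x:[31,112/3] y:[12,45] z:[26,94/3] -> hit [31,94/3], descend [2, 5, 8, 11]
    N2 x:[101/3,35] y:[40,45] z:[30,94/3] -> miss, prune
    N5 x:[35,112/3] y:[15,23] z:[79/3,91/3] -> miss, prune
    N8 x:[95/3,104/3] y:[12,29] z:[26,28] -> miss, prune
    N11 x:[31,103/3] y:[28,35] z:[89/3,31] -> hit [31,31] leaf, test {P9(miss), P12@t=31}

order=[0, 1, 4, 7, 10, 2, 5, 8, 11]  |boxes|=9  |leaves|=1  hit=P12

== RESULT ==
9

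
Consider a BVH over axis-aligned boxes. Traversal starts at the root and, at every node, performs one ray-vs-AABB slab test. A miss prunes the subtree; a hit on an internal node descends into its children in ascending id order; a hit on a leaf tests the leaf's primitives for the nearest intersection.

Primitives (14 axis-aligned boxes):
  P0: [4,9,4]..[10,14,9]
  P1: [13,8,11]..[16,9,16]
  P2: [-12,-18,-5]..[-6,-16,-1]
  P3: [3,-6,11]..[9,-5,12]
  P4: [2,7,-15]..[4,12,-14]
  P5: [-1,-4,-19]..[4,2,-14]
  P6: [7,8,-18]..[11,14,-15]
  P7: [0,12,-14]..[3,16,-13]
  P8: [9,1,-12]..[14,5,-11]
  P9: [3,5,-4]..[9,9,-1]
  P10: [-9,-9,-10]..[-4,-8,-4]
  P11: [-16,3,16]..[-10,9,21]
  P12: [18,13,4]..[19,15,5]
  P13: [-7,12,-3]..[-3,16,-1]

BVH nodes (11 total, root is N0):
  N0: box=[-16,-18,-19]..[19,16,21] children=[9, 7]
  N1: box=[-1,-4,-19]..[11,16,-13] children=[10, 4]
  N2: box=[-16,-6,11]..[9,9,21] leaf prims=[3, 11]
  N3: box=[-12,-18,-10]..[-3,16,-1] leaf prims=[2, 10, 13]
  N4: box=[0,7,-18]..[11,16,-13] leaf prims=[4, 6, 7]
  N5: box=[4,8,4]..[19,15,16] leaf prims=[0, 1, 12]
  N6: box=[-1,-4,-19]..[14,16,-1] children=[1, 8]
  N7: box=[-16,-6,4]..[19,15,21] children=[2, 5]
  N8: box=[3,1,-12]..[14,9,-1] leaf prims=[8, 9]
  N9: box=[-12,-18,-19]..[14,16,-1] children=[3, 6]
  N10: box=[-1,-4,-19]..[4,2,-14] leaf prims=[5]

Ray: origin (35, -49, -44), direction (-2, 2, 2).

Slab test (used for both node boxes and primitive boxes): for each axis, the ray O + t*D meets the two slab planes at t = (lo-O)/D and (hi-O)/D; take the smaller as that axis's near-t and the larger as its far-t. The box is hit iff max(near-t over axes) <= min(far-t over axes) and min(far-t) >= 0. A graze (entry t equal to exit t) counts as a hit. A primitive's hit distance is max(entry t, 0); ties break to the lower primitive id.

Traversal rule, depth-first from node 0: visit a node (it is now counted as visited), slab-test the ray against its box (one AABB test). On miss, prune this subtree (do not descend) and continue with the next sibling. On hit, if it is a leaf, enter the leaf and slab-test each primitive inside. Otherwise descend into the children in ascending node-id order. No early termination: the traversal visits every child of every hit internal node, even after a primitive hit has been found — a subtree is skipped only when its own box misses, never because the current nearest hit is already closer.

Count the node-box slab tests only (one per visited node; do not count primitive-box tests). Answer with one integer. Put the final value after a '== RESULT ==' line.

Trace the traversal:
N0 x:[8,51/2] y:[31/2,65/2] z:[25/2,65/2] -> hit [31/2,51/2], descend [7, 9]
  N7 x:[8,51/2] y:[43/2,32] z:[24,65/2] -> hit [24,51/2], descend [2, 5]
    N2 x:[13,51/2] y:[43/2,29] z:[55/2,65/2] -> miss, prune
    N5 x:[8,31/2] y:[57/2,32] z:[24,30] -> miss, prune
  N9 x:[21/2,47/2] y:[31/2,65/2] z:[25/2,43/2] -> hit [31/2,43/2], descend [3, 6]
    N3 x:[19,47/2] y:[31/2,65/2] z:[17,43/2] -> hit [19,43/2] leaf, test {P2(miss), P10@t=20, P13(miss)}
    N6 x:[21/2,18] y:[45/2,65/2] z:[25/2,43/2] -> miss, prune

Visited [0, 7, 2, 5, 9, 3, 6]. Tests: 7 box, 1 leaf. Nearest: P10.

== RESULT ==
7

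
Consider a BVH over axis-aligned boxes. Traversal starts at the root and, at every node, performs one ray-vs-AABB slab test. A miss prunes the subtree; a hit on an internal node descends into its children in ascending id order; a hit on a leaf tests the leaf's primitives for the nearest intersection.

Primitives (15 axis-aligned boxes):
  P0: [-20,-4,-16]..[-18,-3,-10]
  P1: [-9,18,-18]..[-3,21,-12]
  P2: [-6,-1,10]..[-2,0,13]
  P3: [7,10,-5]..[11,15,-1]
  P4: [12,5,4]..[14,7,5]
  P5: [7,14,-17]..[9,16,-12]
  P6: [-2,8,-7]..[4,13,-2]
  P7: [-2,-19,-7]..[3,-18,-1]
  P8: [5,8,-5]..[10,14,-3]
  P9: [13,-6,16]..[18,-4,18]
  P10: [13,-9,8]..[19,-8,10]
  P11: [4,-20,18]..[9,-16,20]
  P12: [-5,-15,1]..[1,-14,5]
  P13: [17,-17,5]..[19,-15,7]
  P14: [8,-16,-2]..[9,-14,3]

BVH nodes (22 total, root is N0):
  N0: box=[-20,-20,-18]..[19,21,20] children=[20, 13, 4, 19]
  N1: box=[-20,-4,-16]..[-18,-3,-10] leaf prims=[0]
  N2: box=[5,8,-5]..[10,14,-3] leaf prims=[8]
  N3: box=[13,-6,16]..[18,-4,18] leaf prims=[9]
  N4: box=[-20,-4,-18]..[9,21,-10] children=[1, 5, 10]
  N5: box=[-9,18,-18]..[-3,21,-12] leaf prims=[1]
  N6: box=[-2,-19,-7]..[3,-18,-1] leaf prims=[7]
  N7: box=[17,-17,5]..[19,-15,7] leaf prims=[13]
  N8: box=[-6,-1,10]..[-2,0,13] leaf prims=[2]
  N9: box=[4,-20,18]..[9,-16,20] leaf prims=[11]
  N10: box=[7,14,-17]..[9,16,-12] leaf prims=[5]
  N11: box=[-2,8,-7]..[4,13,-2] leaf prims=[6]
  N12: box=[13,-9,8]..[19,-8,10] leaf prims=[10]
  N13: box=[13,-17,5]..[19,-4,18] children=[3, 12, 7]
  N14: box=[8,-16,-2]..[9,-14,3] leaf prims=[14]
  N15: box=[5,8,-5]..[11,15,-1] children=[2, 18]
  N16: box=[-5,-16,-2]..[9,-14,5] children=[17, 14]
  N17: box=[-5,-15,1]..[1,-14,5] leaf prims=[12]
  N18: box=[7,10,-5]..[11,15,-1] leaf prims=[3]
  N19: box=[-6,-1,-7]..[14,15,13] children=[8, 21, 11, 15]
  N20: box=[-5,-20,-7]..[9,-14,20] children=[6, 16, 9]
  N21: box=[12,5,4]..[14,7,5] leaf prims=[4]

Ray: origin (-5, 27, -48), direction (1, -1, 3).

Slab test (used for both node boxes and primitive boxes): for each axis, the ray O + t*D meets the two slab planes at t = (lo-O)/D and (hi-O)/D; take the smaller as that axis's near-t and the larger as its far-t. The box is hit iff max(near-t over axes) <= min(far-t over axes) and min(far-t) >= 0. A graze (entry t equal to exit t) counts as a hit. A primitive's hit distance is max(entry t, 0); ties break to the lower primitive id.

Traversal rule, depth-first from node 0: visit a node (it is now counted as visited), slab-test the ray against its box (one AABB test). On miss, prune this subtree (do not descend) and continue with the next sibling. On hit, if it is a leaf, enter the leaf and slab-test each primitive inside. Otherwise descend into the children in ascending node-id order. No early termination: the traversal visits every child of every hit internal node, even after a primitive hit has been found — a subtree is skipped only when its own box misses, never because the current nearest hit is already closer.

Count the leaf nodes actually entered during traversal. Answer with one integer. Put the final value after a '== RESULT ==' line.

Walk:
N0 x:[-15,24] y:[6,47] z:[10,68/3] -> hit [10,68/3], descend [4, 13, 19, 20]
  N4 x:[-15,14] y:[6,31] z:[10,38/3] -> hit [10,38/3], descend [1, 5, 10]
    N1 x:[-15,-13] y:[30,31] z:[32/3,38/3] -> miss, prune
    N5 x:[-4,2] y:[6,9] z:[10,12] -> miss, prune
    N10 x:[12,14] y:[11,13] z:[31/3,12] -> hit [12,12] leaf, test {P5@t=12}
  N13 x:[18,24] y:[31,44] z:[53/3,22] -> miss, prune
  N19 x:[-1,19] y:[12,28] z:[41/3,61/3] -> hit [41/3,19], descend [8, 11, 15, 21]
    N8 x:[-1,3] y:[27,28] z:[58/3,61/3] -> miss, prune
    N11 x:[3,9] y:[14,19] z:[41/3,46/3] -> miss, prune
    N15 x:[10,16] y:[12,19] z:[43/3,47/3] -> hit [43/3,47/3], descend [2, 18]
      N2 x:[10,15] y:[13,19] z:[43/3,15] -> hit [43/3,15] leaf, test {P8@t=43/3}
      N18 x:[12,16] y:[12,17] z:[43/3,47/3] -> hit [43/3,47/3] leaf, test {P3@t=43/3}
    N21 x:[17,19] y:[20,22] z:[52/3,53/3] -> miss, prune
  N20 x:[0,14] y:[41,47] z:[41/3,68/3] -> miss, prune

Visited [0, 4, 1, 5, 10, 13, 19, 8, 11, 15, 2, 18, 21, 20]. Tests: 14 box, 3 leaf. Nearest: P5.

== RESULT ==
3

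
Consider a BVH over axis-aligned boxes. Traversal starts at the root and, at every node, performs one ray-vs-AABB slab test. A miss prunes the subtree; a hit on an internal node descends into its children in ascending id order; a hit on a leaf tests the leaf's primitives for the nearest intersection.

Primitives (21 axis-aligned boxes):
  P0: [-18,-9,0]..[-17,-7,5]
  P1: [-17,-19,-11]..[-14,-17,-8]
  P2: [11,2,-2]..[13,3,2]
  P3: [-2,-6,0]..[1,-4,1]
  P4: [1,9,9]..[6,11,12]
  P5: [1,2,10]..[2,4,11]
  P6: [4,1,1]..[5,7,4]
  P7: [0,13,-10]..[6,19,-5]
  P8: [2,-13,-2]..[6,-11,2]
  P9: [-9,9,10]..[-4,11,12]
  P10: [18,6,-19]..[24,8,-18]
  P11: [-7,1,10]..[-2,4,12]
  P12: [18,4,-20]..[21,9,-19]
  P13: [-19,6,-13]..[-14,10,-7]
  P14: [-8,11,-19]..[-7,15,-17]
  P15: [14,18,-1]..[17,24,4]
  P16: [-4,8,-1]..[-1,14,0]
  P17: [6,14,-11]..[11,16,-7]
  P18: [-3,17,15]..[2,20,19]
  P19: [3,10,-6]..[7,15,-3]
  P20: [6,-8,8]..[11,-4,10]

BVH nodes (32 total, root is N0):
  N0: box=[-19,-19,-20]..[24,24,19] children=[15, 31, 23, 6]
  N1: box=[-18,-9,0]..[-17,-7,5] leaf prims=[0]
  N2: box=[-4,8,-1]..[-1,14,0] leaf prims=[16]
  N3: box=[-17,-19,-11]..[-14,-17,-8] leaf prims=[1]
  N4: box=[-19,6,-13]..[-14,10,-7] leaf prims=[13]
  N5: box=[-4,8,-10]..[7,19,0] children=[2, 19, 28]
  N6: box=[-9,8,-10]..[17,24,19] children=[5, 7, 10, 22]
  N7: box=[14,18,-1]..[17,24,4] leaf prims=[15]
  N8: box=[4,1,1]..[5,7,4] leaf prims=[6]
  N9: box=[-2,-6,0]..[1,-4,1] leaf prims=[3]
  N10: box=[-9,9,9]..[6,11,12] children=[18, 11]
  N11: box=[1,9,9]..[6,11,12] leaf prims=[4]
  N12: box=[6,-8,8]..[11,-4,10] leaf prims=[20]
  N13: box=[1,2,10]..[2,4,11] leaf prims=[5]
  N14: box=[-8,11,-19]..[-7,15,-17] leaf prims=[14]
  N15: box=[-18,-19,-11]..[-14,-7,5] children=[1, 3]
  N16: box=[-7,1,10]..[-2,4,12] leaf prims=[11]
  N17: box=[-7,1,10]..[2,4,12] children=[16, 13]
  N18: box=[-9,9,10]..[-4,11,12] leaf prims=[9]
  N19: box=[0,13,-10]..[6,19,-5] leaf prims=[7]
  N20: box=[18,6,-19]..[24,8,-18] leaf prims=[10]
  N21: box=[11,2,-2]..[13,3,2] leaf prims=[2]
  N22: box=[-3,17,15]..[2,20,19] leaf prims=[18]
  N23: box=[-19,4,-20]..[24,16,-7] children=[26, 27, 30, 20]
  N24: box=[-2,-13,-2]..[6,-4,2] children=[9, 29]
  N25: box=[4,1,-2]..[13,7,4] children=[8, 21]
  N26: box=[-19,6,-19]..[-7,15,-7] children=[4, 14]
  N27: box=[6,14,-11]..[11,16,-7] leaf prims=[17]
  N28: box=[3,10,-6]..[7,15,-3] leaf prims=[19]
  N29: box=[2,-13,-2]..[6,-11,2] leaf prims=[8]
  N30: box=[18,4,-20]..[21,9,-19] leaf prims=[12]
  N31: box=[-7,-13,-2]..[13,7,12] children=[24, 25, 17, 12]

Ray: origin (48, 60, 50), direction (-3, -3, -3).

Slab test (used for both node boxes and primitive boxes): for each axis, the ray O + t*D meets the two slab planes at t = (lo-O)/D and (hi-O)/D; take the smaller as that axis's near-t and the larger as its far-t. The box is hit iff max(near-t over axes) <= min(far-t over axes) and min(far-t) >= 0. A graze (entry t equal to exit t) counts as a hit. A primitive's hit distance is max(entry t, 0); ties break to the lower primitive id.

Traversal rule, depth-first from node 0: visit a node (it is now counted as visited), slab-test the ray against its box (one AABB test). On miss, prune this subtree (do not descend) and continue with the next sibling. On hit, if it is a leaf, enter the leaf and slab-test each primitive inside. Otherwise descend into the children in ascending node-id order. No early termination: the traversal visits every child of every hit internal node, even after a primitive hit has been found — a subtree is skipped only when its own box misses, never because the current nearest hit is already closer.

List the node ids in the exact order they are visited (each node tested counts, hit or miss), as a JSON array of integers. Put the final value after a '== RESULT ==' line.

Trace the traversal:
N0 x:[8,67/3] y:[12,79/3] z:[31/3,70/3] -> hit [12,67/3], descend [6, 15, 23, 31]
  N6 x:[31/3,19] y:[12,52/3] z:[31/3,20] -> hit [12,52/3], descend [5, 7, 10, 22]
    N5 x:[41/3,52/3] y:[41/3,52/3] z:[50/3,20] -> hit [50/3,52/3], descend [2, 19, 28]
      N2 x:[49/3,52/3] y:[46/3,52/3] z:[50/3,17] -> hit [50/3,17] leaf, test {P16@t=50/3}
      N19 x:[14,16] y:[41/3,47/3] z:[55/3,20] -> miss, prune
      N28 x:[41/3,15] y:[15,50/3] z:[53/3,56/3] -> miss, prune
    N7 x:[31/3,34/3] y:[12,14] z:[46/3,17] -> miss, prune
    N10 x:[14,19] y:[49/3,17] z:[38/3,41/3] -> miss, prune
    N22 x:[46/3,17] y:[40/3,43/3] z:[31/3,35/3] -> miss, prune
  N15 x:[62/3,22] y:[67/3,79/3] z:[15,61/3] -> miss, prune
  N23 x:[8,67/3] y:[44/3,56/3] z:[19,70/3] -> miss, prune
  N31 x:[35/3,55/3] y:[53/3,73/3] z:[38/3,52/3] -> miss, prune

12 AABB tests over nodes [0, 6, 5, 2, 19, 28, 7, 10, 22, 15, 23, 31]; 1 leaf entered; closest P16.

== RESULT ==
[0, 6, 5, 2, 19, 28, 7, 10, 22, 15, 23, 31]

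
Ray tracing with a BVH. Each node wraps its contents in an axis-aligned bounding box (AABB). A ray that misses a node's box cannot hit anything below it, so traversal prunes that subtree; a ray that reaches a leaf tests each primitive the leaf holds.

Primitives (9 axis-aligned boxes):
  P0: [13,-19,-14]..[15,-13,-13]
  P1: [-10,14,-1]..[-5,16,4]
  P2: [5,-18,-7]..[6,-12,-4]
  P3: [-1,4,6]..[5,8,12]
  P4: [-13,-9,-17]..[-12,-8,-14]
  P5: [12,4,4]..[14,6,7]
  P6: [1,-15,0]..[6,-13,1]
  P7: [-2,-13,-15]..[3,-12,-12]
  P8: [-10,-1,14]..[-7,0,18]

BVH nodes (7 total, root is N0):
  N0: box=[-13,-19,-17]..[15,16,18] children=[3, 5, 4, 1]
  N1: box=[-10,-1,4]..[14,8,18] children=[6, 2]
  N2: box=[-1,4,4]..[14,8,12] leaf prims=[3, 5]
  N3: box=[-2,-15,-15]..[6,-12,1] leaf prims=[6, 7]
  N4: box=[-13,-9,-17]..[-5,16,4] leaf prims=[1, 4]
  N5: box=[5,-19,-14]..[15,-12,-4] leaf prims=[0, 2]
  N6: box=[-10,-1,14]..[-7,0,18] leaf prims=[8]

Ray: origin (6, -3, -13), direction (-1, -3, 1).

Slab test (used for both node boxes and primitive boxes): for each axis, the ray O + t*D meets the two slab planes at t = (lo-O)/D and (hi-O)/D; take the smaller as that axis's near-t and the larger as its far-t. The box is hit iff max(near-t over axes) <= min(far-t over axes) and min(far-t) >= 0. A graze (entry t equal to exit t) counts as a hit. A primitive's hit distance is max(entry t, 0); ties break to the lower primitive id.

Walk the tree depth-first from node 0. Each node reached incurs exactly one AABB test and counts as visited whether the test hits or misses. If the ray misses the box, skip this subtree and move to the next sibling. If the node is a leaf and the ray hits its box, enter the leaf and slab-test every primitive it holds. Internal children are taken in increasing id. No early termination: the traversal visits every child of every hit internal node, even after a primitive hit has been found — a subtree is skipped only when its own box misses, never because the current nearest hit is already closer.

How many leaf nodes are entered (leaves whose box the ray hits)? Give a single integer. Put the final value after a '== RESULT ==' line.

Trace the traversal:
N0 x:[-9,19] y:[-19/3,16/3] z:[-4,31] -> hit [-4,16/3], descend [1, 3, 4, 5]
  N1 x:[-8,16] y:[-11/3,-2/3] z:[17,31] -> miss, prune
  N3 x:[0,8] y:[3,4] z:[-2,14] -> hit [3,4] leaf, test {P6(miss), P7(miss)}
  N4 x:[11,19] y:[-19/3,2] z:[-4,17] -> miss, prune
  N5 x:[-9,1] y:[3,16/3] z:[-1,9] -> miss, prune

5 AABB tests over nodes [0, 1, 3, 4, 5]; 1 leaf entered; closest miss.

== RESULT ==
1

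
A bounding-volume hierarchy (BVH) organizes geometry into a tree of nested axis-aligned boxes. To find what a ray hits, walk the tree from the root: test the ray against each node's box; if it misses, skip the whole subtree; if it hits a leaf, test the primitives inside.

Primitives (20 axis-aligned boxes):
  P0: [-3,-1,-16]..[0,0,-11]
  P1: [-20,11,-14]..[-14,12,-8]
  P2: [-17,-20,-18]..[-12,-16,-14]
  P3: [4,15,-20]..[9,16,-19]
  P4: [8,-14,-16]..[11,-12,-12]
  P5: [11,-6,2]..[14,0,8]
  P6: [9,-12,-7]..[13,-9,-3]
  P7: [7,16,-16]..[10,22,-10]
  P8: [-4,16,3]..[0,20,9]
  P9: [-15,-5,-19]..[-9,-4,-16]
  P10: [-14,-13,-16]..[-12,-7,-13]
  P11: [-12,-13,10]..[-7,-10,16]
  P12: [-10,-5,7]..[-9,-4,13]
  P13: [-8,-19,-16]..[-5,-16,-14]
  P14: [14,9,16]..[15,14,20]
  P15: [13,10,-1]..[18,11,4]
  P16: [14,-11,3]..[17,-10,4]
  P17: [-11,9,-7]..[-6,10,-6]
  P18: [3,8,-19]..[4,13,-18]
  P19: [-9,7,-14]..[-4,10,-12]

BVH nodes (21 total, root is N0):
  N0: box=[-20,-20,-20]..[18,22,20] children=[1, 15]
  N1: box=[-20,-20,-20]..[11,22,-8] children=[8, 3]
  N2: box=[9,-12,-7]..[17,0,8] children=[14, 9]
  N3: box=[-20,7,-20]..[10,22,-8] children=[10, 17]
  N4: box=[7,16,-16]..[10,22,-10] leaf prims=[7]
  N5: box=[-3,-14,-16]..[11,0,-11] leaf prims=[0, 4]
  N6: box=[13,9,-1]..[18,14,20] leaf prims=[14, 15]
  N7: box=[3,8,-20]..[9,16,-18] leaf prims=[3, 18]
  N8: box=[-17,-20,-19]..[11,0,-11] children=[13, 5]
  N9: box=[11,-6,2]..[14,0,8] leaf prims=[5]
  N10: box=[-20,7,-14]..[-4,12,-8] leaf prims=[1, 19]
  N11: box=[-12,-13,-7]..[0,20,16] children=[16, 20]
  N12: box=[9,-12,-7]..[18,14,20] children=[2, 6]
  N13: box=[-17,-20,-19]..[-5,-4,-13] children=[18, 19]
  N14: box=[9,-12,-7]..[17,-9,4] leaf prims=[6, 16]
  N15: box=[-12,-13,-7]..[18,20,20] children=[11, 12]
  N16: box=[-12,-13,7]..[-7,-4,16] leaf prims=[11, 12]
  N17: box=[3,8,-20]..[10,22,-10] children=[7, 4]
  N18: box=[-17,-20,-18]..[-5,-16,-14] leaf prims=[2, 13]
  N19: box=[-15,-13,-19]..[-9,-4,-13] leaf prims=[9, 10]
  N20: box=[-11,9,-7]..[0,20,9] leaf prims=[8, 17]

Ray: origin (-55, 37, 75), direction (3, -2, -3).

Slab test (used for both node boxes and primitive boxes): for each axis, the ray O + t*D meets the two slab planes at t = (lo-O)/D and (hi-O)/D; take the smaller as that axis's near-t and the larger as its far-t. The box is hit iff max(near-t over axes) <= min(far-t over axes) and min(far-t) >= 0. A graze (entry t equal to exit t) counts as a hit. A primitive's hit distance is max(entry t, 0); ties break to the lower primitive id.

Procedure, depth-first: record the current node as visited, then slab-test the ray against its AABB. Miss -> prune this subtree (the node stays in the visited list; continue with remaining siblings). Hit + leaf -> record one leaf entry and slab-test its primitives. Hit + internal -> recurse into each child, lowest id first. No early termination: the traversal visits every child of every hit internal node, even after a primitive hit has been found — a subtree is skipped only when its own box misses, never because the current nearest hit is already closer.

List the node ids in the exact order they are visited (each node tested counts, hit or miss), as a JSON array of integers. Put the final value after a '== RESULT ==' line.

Traverse from the root:
N0 x:[35/3,73/3] y:[15/2,57/2] z:[55/3,95/3] -> hit [55/3,73/3], descend [1, 15]
  N1 x:[35/3,22] y:[15/2,57/2] z:[83/3,95/3] -> miss, prune
  N15 x:[43/3,73/3] y:[17/2,25] z:[55/3,82/3] -> hit [55/3,73/3], descend [11, 12]
    N11 x:[43/3,55/3] y:[17/2,25] z:[59/3,82/3] -> miss, prune
    N12 x:[64/3,73/3] y:[23/2,49/2] z:[55/3,82/3] -> hit [64/3,73/3], descend [2, 6]
      N2 x:[64/3,24] y:[37/2,49/2] z:[67/3,82/3] -> hit [67/3,24], descend [9, 14]
        N9 x:[22,23] y:[37/2,43/2] z:[67/3,73/3] -> miss, prune
        N14 x:[64/3,24] y:[23,49/2] z:[71/3,82/3] -> hit [71/3,24] leaf, test {P6(miss), P16@t=71/3}
      N6 x:[68/3,73/3] y:[23/2,14] z:[55/3,76/3] -> miss, prune

Visited [0, 1, 15, 11, 12, 2, 9, 14, 6]. Tests: 9 box, 1 leaf. Nearest: P16.

== RESULT ==
[0, 1, 15, 11, 12, 2, 9, 14, 6]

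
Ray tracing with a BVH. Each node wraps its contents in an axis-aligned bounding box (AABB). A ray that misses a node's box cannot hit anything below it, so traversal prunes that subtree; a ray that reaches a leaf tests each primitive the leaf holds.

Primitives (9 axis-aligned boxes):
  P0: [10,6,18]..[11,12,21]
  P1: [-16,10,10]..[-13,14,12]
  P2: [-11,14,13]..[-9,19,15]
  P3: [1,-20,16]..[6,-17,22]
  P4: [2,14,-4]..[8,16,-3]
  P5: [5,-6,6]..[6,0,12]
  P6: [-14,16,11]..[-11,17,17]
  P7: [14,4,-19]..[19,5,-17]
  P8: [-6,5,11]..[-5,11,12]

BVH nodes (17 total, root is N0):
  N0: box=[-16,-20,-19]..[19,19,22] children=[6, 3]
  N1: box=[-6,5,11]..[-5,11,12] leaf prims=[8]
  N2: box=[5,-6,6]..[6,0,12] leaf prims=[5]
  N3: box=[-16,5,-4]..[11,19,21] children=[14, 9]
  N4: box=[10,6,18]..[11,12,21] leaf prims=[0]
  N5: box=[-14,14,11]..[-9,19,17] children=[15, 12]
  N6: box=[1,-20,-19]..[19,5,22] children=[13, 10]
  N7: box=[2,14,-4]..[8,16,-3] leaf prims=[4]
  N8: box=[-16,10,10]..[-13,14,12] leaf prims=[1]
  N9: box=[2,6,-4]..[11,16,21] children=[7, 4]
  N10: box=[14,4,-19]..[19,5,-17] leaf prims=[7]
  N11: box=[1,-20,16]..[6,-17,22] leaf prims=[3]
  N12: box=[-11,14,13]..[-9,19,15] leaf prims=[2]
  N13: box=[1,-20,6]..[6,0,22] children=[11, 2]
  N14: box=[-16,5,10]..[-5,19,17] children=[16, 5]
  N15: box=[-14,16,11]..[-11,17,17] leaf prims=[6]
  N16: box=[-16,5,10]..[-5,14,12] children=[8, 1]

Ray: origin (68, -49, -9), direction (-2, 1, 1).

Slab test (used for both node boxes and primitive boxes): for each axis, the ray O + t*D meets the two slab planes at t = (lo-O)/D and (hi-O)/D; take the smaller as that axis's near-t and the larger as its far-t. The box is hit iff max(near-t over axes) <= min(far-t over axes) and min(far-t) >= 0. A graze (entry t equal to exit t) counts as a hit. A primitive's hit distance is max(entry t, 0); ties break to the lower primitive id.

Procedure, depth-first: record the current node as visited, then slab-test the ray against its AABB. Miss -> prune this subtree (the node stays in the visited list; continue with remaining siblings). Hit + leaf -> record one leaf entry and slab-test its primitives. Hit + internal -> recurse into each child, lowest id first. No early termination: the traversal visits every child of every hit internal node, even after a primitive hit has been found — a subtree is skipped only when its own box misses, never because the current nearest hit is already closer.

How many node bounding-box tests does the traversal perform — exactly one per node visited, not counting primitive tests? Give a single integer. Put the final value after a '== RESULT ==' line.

Walk:
N0 x:[49/2,42] y:[29,68] z:[-10,31] -> hit [29,31], descend [3, 6]
  N3 x:[57/2,42] y:[54,68] z:[5,30] -> miss, prune
  N6 x:[49/2,67/2] y:[29,54] z:[-10,31] -> hit [29,31], descend [10, 13]
    N10 x:[49/2,27] y:[53,54] z:[-10,-8] -> miss, prune
    N13 x:[31,67/2] y:[29,49] z:[15,31] -> hit [31,31], descend [2, 11]
      N2 x:[31,63/2] y:[43,49] z:[15,21] -> miss, prune
      N11 x:[31,67/2] y:[29,32] z:[25,31] -> hit [31,31] leaf, test {P3@t=31}

order=[0, 3, 6, 10, 13, 2, 11]  |boxes|=7  |leaves|=1  hit=P3

== RESULT ==
7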